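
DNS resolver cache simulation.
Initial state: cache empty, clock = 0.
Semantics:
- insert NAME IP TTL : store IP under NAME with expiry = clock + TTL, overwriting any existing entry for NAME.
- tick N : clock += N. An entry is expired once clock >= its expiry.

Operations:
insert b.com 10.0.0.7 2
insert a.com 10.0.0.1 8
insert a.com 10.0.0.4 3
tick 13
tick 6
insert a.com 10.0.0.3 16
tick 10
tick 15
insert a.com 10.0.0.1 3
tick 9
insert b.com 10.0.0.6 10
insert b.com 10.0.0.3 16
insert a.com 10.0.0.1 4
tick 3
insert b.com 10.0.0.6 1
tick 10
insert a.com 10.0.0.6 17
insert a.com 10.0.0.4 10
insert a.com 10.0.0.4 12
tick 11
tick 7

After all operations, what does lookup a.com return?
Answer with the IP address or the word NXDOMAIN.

Answer: NXDOMAIN

Derivation:
Op 1: insert b.com -> 10.0.0.7 (expiry=0+2=2). clock=0
Op 2: insert a.com -> 10.0.0.1 (expiry=0+8=8). clock=0
Op 3: insert a.com -> 10.0.0.4 (expiry=0+3=3). clock=0
Op 4: tick 13 -> clock=13. purged={a.com,b.com}
Op 5: tick 6 -> clock=19.
Op 6: insert a.com -> 10.0.0.3 (expiry=19+16=35). clock=19
Op 7: tick 10 -> clock=29.
Op 8: tick 15 -> clock=44. purged={a.com}
Op 9: insert a.com -> 10.0.0.1 (expiry=44+3=47). clock=44
Op 10: tick 9 -> clock=53. purged={a.com}
Op 11: insert b.com -> 10.0.0.6 (expiry=53+10=63). clock=53
Op 12: insert b.com -> 10.0.0.3 (expiry=53+16=69). clock=53
Op 13: insert a.com -> 10.0.0.1 (expiry=53+4=57). clock=53
Op 14: tick 3 -> clock=56.
Op 15: insert b.com -> 10.0.0.6 (expiry=56+1=57). clock=56
Op 16: tick 10 -> clock=66. purged={a.com,b.com}
Op 17: insert a.com -> 10.0.0.6 (expiry=66+17=83). clock=66
Op 18: insert a.com -> 10.0.0.4 (expiry=66+10=76). clock=66
Op 19: insert a.com -> 10.0.0.4 (expiry=66+12=78). clock=66
Op 20: tick 11 -> clock=77.
Op 21: tick 7 -> clock=84. purged={a.com}
lookup a.com: not in cache (expired or never inserted)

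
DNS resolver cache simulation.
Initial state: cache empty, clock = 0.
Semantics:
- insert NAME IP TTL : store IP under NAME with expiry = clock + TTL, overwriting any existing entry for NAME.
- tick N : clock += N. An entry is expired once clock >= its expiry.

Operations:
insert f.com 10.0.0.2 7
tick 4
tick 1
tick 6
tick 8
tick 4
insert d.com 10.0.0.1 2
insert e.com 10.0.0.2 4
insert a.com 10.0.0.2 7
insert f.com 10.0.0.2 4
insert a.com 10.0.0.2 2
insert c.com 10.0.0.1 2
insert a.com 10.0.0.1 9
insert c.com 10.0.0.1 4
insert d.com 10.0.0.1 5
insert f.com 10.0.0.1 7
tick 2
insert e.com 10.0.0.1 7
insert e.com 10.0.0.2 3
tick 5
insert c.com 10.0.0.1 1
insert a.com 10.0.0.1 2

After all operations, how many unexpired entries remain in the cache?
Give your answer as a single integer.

Answer: 2

Derivation:
Op 1: insert f.com -> 10.0.0.2 (expiry=0+7=7). clock=0
Op 2: tick 4 -> clock=4.
Op 3: tick 1 -> clock=5.
Op 4: tick 6 -> clock=11. purged={f.com}
Op 5: tick 8 -> clock=19.
Op 6: tick 4 -> clock=23.
Op 7: insert d.com -> 10.0.0.1 (expiry=23+2=25). clock=23
Op 8: insert e.com -> 10.0.0.2 (expiry=23+4=27). clock=23
Op 9: insert a.com -> 10.0.0.2 (expiry=23+7=30). clock=23
Op 10: insert f.com -> 10.0.0.2 (expiry=23+4=27). clock=23
Op 11: insert a.com -> 10.0.0.2 (expiry=23+2=25). clock=23
Op 12: insert c.com -> 10.0.0.1 (expiry=23+2=25). clock=23
Op 13: insert a.com -> 10.0.0.1 (expiry=23+9=32). clock=23
Op 14: insert c.com -> 10.0.0.1 (expiry=23+4=27). clock=23
Op 15: insert d.com -> 10.0.0.1 (expiry=23+5=28). clock=23
Op 16: insert f.com -> 10.0.0.1 (expiry=23+7=30). clock=23
Op 17: tick 2 -> clock=25.
Op 18: insert e.com -> 10.0.0.1 (expiry=25+7=32). clock=25
Op 19: insert e.com -> 10.0.0.2 (expiry=25+3=28). clock=25
Op 20: tick 5 -> clock=30. purged={c.com,d.com,e.com,f.com}
Op 21: insert c.com -> 10.0.0.1 (expiry=30+1=31). clock=30
Op 22: insert a.com -> 10.0.0.1 (expiry=30+2=32). clock=30
Final cache (unexpired): {a.com,c.com} -> size=2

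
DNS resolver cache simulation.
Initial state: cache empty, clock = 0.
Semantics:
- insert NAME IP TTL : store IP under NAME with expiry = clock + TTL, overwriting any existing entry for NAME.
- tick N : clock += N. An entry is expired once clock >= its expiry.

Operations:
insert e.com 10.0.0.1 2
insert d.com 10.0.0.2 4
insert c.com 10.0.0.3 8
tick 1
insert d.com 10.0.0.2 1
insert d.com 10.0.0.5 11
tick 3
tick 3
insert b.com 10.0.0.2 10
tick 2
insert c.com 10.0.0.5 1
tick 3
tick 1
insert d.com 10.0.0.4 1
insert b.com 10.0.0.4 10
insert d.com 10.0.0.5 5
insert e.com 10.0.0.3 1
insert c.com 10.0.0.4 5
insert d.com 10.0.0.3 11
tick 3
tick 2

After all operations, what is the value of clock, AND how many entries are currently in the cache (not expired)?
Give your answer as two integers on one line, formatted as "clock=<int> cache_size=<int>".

Op 1: insert e.com -> 10.0.0.1 (expiry=0+2=2). clock=0
Op 2: insert d.com -> 10.0.0.2 (expiry=0+4=4). clock=0
Op 3: insert c.com -> 10.0.0.3 (expiry=0+8=8). clock=0
Op 4: tick 1 -> clock=1.
Op 5: insert d.com -> 10.0.0.2 (expiry=1+1=2). clock=1
Op 6: insert d.com -> 10.0.0.5 (expiry=1+11=12). clock=1
Op 7: tick 3 -> clock=4. purged={e.com}
Op 8: tick 3 -> clock=7.
Op 9: insert b.com -> 10.0.0.2 (expiry=7+10=17). clock=7
Op 10: tick 2 -> clock=9. purged={c.com}
Op 11: insert c.com -> 10.0.0.5 (expiry=9+1=10). clock=9
Op 12: tick 3 -> clock=12. purged={c.com,d.com}
Op 13: tick 1 -> clock=13.
Op 14: insert d.com -> 10.0.0.4 (expiry=13+1=14). clock=13
Op 15: insert b.com -> 10.0.0.4 (expiry=13+10=23). clock=13
Op 16: insert d.com -> 10.0.0.5 (expiry=13+5=18). clock=13
Op 17: insert e.com -> 10.0.0.3 (expiry=13+1=14). clock=13
Op 18: insert c.com -> 10.0.0.4 (expiry=13+5=18). clock=13
Op 19: insert d.com -> 10.0.0.3 (expiry=13+11=24). clock=13
Op 20: tick 3 -> clock=16. purged={e.com}
Op 21: tick 2 -> clock=18. purged={c.com}
Final clock = 18
Final cache (unexpired): {b.com,d.com} -> size=2

Answer: clock=18 cache_size=2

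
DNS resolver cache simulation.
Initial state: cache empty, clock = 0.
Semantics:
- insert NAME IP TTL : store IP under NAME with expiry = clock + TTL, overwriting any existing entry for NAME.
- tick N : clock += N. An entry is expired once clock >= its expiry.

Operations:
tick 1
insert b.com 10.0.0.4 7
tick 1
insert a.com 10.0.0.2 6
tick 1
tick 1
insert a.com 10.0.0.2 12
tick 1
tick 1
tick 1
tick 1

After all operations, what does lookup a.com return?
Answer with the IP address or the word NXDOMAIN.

Answer: 10.0.0.2

Derivation:
Op 1: tick 1 -> clock=1.
Op 2: insert b.com -> 10.0.0.4 (expiry=1+7=8). clock=1
Op 3: tick 1 -> clock=2.
Op 4: insert a.com -> 10.0.0.2 (expiry=2+6=8). clock=2
Op 5: tick 1 -> clock=3.
Op 6: tick 1 -> clock=4.
Op 7: insert a.com -> 10.0.0.2 (expiry=4+12=16). clock=4
Op 8: tick 1 -> clock=5.
Op 9: tick 1 -> clock=6.
Op 10: tick 1 -> clock=7.
Op 11: tick 1 -> clock=8. purged={b.com}
lookup a.com: present, ip=10.0.0.2 expiry=16 > clock=8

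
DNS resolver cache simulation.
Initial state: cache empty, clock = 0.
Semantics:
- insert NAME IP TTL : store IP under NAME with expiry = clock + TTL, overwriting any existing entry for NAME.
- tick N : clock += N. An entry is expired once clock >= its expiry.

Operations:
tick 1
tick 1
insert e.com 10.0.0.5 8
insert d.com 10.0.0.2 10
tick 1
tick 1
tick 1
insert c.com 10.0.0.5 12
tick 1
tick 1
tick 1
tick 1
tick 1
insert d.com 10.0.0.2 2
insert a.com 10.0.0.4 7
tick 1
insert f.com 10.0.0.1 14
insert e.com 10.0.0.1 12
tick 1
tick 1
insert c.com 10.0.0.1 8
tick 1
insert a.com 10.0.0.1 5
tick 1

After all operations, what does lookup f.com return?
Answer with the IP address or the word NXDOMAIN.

Answer: 10.0.0.1

Derivation:
Op 1: tick 1 -> clock=1.
Op 2: tick 1 -> clock=2.
Op 3: insert e.com -> 10.0.0.5 (expiry=2+8=10). clock=2
Op 4: insert d.com -> 10.0.0.2 (expiry=2+10=12). clock=2
Op 5: tick 1 -> clock=3.
Op 6: tick 1 -> clock=4.
Op 7: tick 1 -> clock=5.
Op 8: insert c.com -> 10.0.0.5 (expiry=5+12=17). clock=5
Op 9: tick 1 -> clock=6.
Op 10: tick 1 -> clock=7.
Op 11: tick 1 -> clock=8.
Op 12: tick 1 -> clock=9.
Op 13: tick 1 -> clock=10. purged={e.com}
Op 14: insert d.com -> 10.0.0.2 (expiry=10+2=12). clock=10
Op 15: insert a.com -> 10.0.0.4 (expiry=10+7=17). clock=10
Op 16: tick 1 -> clock=11.
Op 17: insert f.com -> 10.0.0.1 (expiry=11+14=25). clock=11
Op 18: insert e.com -> 10.0.0.1 (expiry=11+12=23). clock=11
Op 19: tick 1 -> clock=12. purged={d.com}
Op 20: tick 1 -> clock=13.
Op 21: insert c.com -> 10.0.0.1 (expiry=13+8=21). clock=13
Op 22: tick 1 -> clock=14.
Op 23: insert a.com -> 10.0.0.1 (expiry=14+5=19). clock=14
Op 24: tick 1 -> clock=15.
lookup f.com: present, ip=10.0.0.1 expiry=25 > clock=15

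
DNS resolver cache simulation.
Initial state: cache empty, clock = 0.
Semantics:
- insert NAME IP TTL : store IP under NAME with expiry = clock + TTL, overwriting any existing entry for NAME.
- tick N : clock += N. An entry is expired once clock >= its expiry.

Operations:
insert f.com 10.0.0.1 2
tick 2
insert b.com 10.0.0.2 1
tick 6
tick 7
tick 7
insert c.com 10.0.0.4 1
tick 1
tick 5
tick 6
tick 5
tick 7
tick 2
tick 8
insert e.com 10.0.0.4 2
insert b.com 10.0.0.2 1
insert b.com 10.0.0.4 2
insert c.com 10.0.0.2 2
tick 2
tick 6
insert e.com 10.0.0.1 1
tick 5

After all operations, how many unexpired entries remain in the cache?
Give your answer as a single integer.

Answer: 0

Derivation:
Op 1: insert f.com -> 10.0.0.1 (expiry=0+2=2). clock=0
Op 2: tick 2 -> clock=2. purged={f.com}
Op 3: insert b.com -> 10.0.0.2 (expiry=2+1=3). clock=2
Op 4: tick 6 -> clock=8. purged={b.com}
Op 5: tick 7 -> clock=15.
Op 6: tick 7 -> clock=22.
Op 7: insert c.com -> 10.0.0.4 (expiry=22+1=23). clock=22
Op 8: tick 1 -> clock=23. purged={c.com}
Op 9: tick 5 -> clock=28.
Op 10: tick 6 -> clock=34.
Op 11: tick 5 -> clock=39.
Op 12: tick 7 -> clock=46.
Op 13: tick 2 -> clock=48.
Op 14: tick 8 -> clock=56.
Op 15: insert e.com -> 10.0.0.4 (expiry=56+2=58). clock=56
Op 16: insert b.com -> 10.0.0.2 (expiry=56+1=57). clock=56
Op 17: insert b.com -> 10.0.0.4 (expiry=56+2=58). clock=56
Op 18: insert c.com -> 10.0.0.2 (expiry=56+2=58). clock=56
Op 19: tick 2 -> clock=58. purged={b.com,c.com,e.com}
Op 20: tick 6 -> clock=64.
Op 21: insert e.com -> 10.0.0.1 (expiry=64+1=65). clock=64
Op 22: tick 5 -> clock=69. purged={e.com}
Final cache (unexpired): {} -> size=0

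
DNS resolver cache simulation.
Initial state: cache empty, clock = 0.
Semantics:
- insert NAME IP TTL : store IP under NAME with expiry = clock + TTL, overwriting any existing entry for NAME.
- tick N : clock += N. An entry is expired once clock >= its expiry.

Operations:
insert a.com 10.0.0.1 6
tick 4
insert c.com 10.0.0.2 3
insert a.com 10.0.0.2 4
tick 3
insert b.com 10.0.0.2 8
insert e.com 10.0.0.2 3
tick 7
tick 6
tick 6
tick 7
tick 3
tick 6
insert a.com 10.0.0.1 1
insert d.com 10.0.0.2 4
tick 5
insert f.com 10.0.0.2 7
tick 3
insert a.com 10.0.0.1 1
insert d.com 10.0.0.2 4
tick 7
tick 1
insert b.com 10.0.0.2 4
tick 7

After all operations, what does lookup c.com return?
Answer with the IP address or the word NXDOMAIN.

Answer: NXDOMAIN

Derivation:
Op 1: insert a.com -> 10.0.0.1 (expiry=0+6=6). clock=0
Op 2: tick 4 -> clock=4.
Op 3: insert c.com -> 10.0.0.2 (expiry=4+3=7). clock=4
Op 4: insert a.com -> 10.0.0.2 (expiry=4+4=8). clock=4
Op 5: tick 3 -> clock=7. purged={c.com}
Op 6: insert b.com -> 10.0.0.2 (expiry=7+8=15). clock=7
Op 7: insert e.com -> 10.0.0.2 (expiry=7+3=10). clock=7
Op 8: tick 7 -> clock=14. purged={a.com,e.com}
Op 9: tick 6 -> clock=20. purged={b.com}
Op 10: tick 6 -> clock=26.
Op 11: tick 7 -> clock=33.
Op 12: tick 3 -> clock=36.
Op 13: tick 6 -> clock=42.
Op 14: insert a.com -> 10.0.0.1 (expiry=42+1=43). clock=42
Op 15: insert d.com -> 10.0.0.2 (expiry=42+4=46). clock=42
Op 16: tick 5 -> clock=47. purged={a.com,d.com}
Op 17: insert f.com -> 10.0.0.2 (expiry=47+7=54). clock=47
Op 18: tick 3 -> clock=50.
Op 19: insert a.com -> 10.0.0.1 (expiry=50+1=51). clock=50
Op 20: insert d.com -> 10.0.0.2 (expiry=50+4=54). clock=50
Op 21: tick 7 -> clock=57. purged={a.com,d.com,f.com}
Op 22: tick 1 -> clock=58.
Op 23: insert b.com -> 10.0.0.2 (expiry=58+4=62). clock=58
Op 24: tick 7 -> clock=65. purged={b.com}
lookup c.com: not in cache (expired or never inserted)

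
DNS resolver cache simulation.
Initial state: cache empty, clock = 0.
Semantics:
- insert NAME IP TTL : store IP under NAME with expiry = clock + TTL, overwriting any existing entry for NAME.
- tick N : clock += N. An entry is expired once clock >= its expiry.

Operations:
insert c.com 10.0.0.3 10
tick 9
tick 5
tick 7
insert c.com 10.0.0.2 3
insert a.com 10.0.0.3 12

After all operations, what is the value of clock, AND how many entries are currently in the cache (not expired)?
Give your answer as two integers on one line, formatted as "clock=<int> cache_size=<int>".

Op 1: insert c.com -> 10.0.0.3 (expiry=0+10=10). clock=0
Op 2: tick 9 -> clock=9.
Op 3: tick 5 -> clock=14. purged={c.com}
Op 4: tick 7 -> clock=21.
Op 5: insert c.com -> 10.0.0.2 (expiry=21+3=24). clock=21
Op 6: insert a.com -> 10.0.0.3 (expiry=21+12=33). clock=21
Final clock = 21
Final cache (unexpired): {a.com,c.com} -> size=2

Answer: clock=21 cache_size=2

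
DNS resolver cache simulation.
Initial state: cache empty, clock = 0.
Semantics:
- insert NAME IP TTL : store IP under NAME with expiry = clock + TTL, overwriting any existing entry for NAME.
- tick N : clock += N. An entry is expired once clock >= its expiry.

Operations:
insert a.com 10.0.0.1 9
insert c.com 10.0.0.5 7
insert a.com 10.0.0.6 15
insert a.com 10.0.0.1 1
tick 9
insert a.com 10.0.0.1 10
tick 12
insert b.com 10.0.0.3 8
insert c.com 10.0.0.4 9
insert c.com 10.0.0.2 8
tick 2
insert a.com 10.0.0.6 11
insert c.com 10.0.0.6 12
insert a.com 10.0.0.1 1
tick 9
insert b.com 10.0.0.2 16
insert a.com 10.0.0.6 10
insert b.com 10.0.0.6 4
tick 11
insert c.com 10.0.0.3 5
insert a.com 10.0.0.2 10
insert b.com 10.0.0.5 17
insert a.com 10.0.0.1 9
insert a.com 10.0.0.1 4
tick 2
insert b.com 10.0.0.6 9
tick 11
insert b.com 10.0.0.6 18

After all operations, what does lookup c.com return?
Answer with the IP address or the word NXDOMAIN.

Op 1: insert a.com -> 10.0.0.1 (expiry=0+9=9). clock=0
Op 2: insert c.com -> 10.0.0.5 (expiry=0+7=7). clock=0
Op 3: insert a.com -> 10.0.0.6 (expiry=0+15=15). clock=0
Op 4: insert a.com -> 10.0.0.1 (expiry=0+1=1). clock=0
Op 5: tick 9 -> clock=9. purged={a.com,c.com}
Op 6: insert a.com -> 10.0.0.1 (expiry=9+10=19). clock=9
Op 7: tick 12 -> clock=21. purged={a.com}
Op 8: insert b.com -> 10.0.0.3 (expiry=21+8=29). clock=21
Op 9: insert c.com -> 10.0.0.4 (expiry=21+9=30). clock=21
Op 10: insert c.com -> 10.0.0.2 (expiry=21+8=29). clock=21
Op 11: tick 2 -> clock=23.
Op 12: insert a.com -> 10.0.0.6 (expiry=23+11=34). clock=23
Op 13: insert c.com -> 10.0.0.6 (expiry=23+12=35). clock=23
Op 14: insert a.com -> 10.0.0.1 (expiry=23+1=24). clock=23
Op 15: tick 9 -> clock=32. purged={a.com,b.com}
Op 16: insert b.com -> 10.0.0.2 (expiry=32+16=48). clock=32
Op 17: insert a.com -> 10.0.0.6 (expiry=32+10=42). clock=32
Op 18: insert b.com -> 10.0.0.6 (expiry=32+4=36). clock=32
Op 19: tick 11 -> clock=43. purged={a.com,b.com,c.com}
Op 20: insert c.com -> 10.0.0.3 (expiry=43+5=48). clock=43
Op 21: insert a.com -> 10.0.0.2 (expiry=43+10=53). clock=43
Op 22: insert b.com -> 10.0.0.5 (expiry=43+17=60). clock=43
Op 23: insert a.com -> 10.0.0.1 (expiry=43+9=52). clock=43
Op 24: insert a.com -> 10.0.0.1 (expiry=43+4=47). clock=43
Op 25: tick 2 -> clock=45.
Op 26: insert b.com -> 10.0.0.6 (expiry=45+9=54). clock=45
Op 27: tick 11 -> clock=56. purged={a.com,b.com,c.com}
Op 28: insert b.com -> 10.0.0.6 (expiry=56+18=74). clock=56
lookup c.com: not in cache (expired or never inserted)

Answer: NXDOMAIN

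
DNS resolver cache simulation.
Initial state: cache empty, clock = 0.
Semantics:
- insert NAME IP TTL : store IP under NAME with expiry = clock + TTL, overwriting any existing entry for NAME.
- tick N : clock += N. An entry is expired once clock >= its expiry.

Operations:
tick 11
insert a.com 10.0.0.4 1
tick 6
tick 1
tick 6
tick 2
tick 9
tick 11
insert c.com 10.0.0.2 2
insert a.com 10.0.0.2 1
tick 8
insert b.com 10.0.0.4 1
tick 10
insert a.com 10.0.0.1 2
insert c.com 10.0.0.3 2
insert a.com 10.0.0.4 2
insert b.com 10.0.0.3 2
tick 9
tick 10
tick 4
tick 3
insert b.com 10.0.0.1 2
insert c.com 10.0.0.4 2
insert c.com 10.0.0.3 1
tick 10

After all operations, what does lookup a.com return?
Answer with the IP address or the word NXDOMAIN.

Answer: NXDOMAIN

Derivation:
Op 1: tick 11 -> clock=11.
Op 2: insert a.com -> 10.0.0.4 (expiry=11+1=12). clock=11
Op 3: tick 6 -> clock=17. purged={a.com}
Op 4: tick 1 -> clock=18.
Op 5: tick 6 -> clock=24.
Op 6: tick 2 -> clock=26.
Op 7: tick 9 -> clock=35.
Op 8: tick 11 -> clock=46.
Op 9: insert c.com -> 10.0.0.2 (expiry=46+2=48). clock=46
Op 10: insert a.com -> 10.0.0.2 (expiry=46+1=47). clock=46
Op 11: tick 8 -> clock=54. purged={a.com,c.com}
Op 12: insert b.com -> 10.0.0.4 (expiry=54+1=55). clock=54
Op 13: tick 10 -> clock=64. purged={b.com}
Op 14: insert a.com -> 10.0.0.1 (expiry=64+2=66). clock=64
Op 15: insert c.com -> 10.0.0.3 (expiry=64+2=66). clock=64
Op 16: insert a.com -> 10.0.0.4 (expiry=64+2=66). clock=64
Op 17: insert b.com -> 10.0.0.3 (expiry=64+2=66). clock=64
Op 18: tick 9 -> clock=73. purged={a.com,b.com,c.com}
Op 19: tick 10 -> clock=83.
Op 20: tick 4 -> clock=87.
Op 21: tick 3 -> clock=90.
Op 22: insert b.com -> 10.0.0.1 (expiry=90+2=92). clock=90
Op 23: insert c.com -> 10.0.0.4 (expiry=90+2=92). clock=90
Op 24: insert c.com -> 10.0.0.3 (expiry=90+1=91). clock=90
Op 25: tick 10 -> clock=100. purged={b.com,c.com}
lookup a.com: not in cache (expired or never inserted)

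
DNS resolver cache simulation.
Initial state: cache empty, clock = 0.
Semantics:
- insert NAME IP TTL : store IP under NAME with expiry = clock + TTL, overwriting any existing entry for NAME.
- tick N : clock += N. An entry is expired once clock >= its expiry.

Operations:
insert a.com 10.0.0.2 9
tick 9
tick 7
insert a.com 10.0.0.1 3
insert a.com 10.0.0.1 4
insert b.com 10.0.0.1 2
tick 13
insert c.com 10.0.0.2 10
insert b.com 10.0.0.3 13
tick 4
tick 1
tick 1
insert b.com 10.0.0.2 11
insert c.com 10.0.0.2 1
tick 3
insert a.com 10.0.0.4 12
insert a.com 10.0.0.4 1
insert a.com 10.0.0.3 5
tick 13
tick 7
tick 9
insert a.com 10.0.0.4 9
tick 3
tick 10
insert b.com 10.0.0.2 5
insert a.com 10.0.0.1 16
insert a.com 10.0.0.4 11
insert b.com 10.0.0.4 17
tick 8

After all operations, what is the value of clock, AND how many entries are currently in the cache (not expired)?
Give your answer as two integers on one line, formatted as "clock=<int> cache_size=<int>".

Op 1: insert a.com -> 10.0.0.2 (expiry=0+9=9). clock=0
Op 2: tick 9 -> clock=9. purged={a.com}
Op 3: tick 7 -> clock=16.
Op 4: insert a.com -> 10.0.0.1 (expiry=16+3=19). clock=16
Op 5: insert a.com -> 10.0.0.1 (expiry=16+4=20). clock=16
Op 6: insert b.com -> 10.0.0.1 (expiry=16+2=18). clock=16
Op 7: tick 13 -> clock=29. purged={a.com,b.com}
Op 8: insert c.com -> 10.0.0.2 (expiry=29+10=39). clock=29
Op 9: insert b.com -> 10.0.0.3 (expiry=29+13=42). clock=29
Op 10: tick 4 -> clock=33.
Op 11: tick 1 -> clock=34.
Op 12: tick 1 -> clock=35.
Op 13: insert b.com -> 10.0.0.2 (expiry=35+11=46). clock=35
Op 14: insert c.com -> 10.0.0.2 (expiry=35+1=36). clock=35
Op 15: tick 3 -> clock=38. purged={c.com}
Op 16: insert a.com -> 10.0.0.4 (expiry=38+12=50). clock=38
Op 17: insert a.com -> 10.0.0.4 (expiry=38+1=39). clock=38
Op 18: insert a.com -> 10.0.0.3 (expiry=38+5=43). clock=38
Op 19: tick 13 -> clock=51. purged={a.com,b.com}
Op 20: tick 7 -> clock=58.
Op 21: tick 9 -> clock=67.
Op 22: insert a.com -> 10.0.0.4 (expiry=67+9=76). clock=67
Op 23: tick 3 -> clock=70.
Op 24: tick 10 -> clock=80. purged={a.com}
Op 25: insert b.com -> 10.0.0.2 (expiry=80+5=85). clock=80
Op 26: insert a.com -> 10.0.0.1 (expiry=80+16=96). clock=80
Op 27: insert a.com -> 10.0.0.4 (expiry=80+11=91). clock=80
Op 28: insert b.com -> 10.0.0.4 (expiry=80+17=97). clock=80
Op 29: tick 8 -> clock=88.
Final clock = 88
Final cache (unexpired): {a.com,b.com} -> size=2

Answer: clock=88 cache_size=2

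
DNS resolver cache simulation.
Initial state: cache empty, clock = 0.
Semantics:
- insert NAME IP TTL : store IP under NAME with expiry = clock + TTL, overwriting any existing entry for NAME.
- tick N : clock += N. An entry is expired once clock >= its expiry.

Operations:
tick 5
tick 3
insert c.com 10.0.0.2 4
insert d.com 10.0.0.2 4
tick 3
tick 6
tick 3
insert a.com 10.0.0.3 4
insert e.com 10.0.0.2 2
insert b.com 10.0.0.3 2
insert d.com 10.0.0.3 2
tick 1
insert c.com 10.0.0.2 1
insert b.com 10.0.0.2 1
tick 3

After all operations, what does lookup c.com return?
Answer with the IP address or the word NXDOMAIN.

Op 1: tick 5 -> clock=5.
Op 2: tick 3 -> clock=8.
Op 3: insert c.com -> 10.0.0.2 (expiry=8+4=12). clock=8
Op 4: insert d.com -> 10.0.0.2 (expiry=8+4=12). clock=8
Op 5: tick 3 -> clock=11.
Op 6: tick 6 -> clock=17. purged={c.com,d.com}
Op 7: tick 3 -> clock=20.
Op 8: insert a.com -> 10.0.0.3 (expiry=20+4=24). clock=20
Op 9: insert e.com -> 10.0.0.2 (expiry=20+2=22). clock=20
Op 10: insert b.com -> 10.0.0.3 (expiry=20+2=22). clock=20
Op 11: insert d.com -> 10.0.0.3 (expiry=20+2=22). clock=20
Op 12: tick 1 -> clock=21.
Op 13: insert c.com -> 10.0.0.2 (expiry=21+1=22). clock=21
Op 14: insert b.com -> 10.0.0.2 (expiry=21+1=22). clock=21
Op 15: tick 3 -> clock=24. purged={a.com,b.com,c.com,d.com,e.com}
lookup c.com: not in cache (expired or never inserted)

Answer: NXDOMAIN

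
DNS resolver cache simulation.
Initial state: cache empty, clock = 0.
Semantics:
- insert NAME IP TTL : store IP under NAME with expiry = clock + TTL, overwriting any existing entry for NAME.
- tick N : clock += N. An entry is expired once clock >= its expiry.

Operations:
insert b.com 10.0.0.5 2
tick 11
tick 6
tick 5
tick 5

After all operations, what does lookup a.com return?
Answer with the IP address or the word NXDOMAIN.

Op 1: insert b.com -> 10.0.0.5 (expiry=0+2=2). clock=0
Op 2: tick 11 -> clock=11. purged={b.com}
Op 3: tick 6 -> clock=17.
Op 4: tick 5 -> clock=22.
Op 5: tick 5 -> clock=27.
lookup a.com: not in cache (expired or never inserted)

Answer: NXDOMAIN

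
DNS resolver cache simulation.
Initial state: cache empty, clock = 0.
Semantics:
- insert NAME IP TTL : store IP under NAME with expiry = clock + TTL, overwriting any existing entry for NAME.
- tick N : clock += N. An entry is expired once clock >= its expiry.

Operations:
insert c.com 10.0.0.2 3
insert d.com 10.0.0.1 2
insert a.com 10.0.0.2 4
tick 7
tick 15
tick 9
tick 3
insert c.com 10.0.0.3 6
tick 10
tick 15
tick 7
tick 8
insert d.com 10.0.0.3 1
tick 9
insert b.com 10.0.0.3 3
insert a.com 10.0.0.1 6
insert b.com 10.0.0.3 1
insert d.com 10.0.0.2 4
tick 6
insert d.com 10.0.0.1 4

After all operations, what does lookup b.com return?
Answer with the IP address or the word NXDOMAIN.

Answer: NXDOMAIN

Derivation:
Op 1: insert c.com -> 10.0.0.2 (expiry=0+3=3). clock=0
Op 2: insert d.com -> 10.0.0.1 (expiry=0+2=2). clock=0
Op 3: insert a.com -> 10.0.0.2 (expiry=0+4=4). clock=0
Op 4: tick 7 -> clock=7. purged={a.com,c.com,d.com}
Op 5: tick 15 -> clock=22.
Op 6: tick 9 -> clock=31.
Op 7: tick 3 -> clock=34.
Op 8: insert c.com -> 10.0.0.3 (expiry=34+6=40). clock=34
Op 9: tick 10 -> clock=44. purged={c.com}
Op 10: tick 15 -> clock=59.
Op 11: tick 7 -> clock=66.
Op 12: tick 8 -> clock=74.
Op 13: insert d.com -> 10.0.0.3 (expiry=74+1=75). clock=74
Op 14: tick 9 -> clock=83. purged={d.com}
Op 15: insert b.com -> 10.0.0.3 (expiry=83+3=86). clock=83
Op 16: insert a.com -> 10.0.0.1 (expiry=83+6=89). clock=83
Op 17: insert b.com -> 10.0.0.3 (expiry=83+1=84). clock=83
Op 18: insert d.com -> 10.0.0.2 (expiry=83+4=87). clock=83
Op 19: tick 6 -> clock=89. purged={a.com,b.com,d.com}
Op 20: insert d.com -> 10.0.0.1 (expiry=89+4=93). clock=89
lookup b.com: not in cache (expired or never inserted)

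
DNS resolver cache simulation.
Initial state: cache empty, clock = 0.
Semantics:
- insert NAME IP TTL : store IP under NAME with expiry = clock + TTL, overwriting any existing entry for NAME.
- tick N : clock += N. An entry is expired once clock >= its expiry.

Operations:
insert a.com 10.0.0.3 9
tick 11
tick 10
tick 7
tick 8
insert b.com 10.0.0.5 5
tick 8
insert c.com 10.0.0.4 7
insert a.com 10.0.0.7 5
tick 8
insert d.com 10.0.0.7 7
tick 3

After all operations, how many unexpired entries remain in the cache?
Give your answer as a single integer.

Answer: 1

Derivation:
Op 1: insert a.com -> 10.0.0.3 (expiry=0+9=9). clock=0
Op 2: tick 11 -> clock=11. purged={a.com}
Op 3: tick 10 -> clock=21.
Op 4: tick 7 -> clock=28.
Op 5: tick 8 -> clock=36.
Op 6: insert b.com -> 10.0.0.5 (expiry=36+5=41). clock=36
Op 7: tick 8 -> clock=44. purged={b.com}
Op 8: insert c.com -> 10.0.0.4 (expiry=44+7=51). clock=44
Op 9: insert a.com -> 10.0.0.7 (expiry=44+5=49). clock=44
Op 10: tick 8 -> clock=52. purged={a.com,c.com}
Op 11: insert d.com -> 10.0.0.7 (expiry=52+7=59). clock=52
Op 12: tick 3 -> clock=55.
Final cache (unexpired): {d.com} -> size=1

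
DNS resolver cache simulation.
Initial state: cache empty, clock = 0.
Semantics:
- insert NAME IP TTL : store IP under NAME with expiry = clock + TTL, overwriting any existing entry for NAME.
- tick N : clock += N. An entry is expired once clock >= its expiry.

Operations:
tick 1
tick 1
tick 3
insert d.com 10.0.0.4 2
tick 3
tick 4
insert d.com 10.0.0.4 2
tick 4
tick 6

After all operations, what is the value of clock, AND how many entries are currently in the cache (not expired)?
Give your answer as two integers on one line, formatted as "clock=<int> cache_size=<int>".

Op 1: tick 1 -> clock=1.
Op 2: tick 1 -> clock=2.
Op 3: tick 3 -> clock=5.
Op 4: insert d.com -> 10.0.0.4 (expiry=5+2=7). clock=5
Op 5: tick 3 -> clock=8. purged={d.com}
Op 6: tick 4 -> clock=12.
Op 7: insert d.com -> 10.0.0.4 (expiry=12+2=14). clock=12
Op 8: tick 4 -> clock=16. purged={d.com}
Op 9: tick 6 -> clock=22.
Final clock = 22
Final cache (unexpired): {} -> size=0

Answer: clock=22 cache_size=0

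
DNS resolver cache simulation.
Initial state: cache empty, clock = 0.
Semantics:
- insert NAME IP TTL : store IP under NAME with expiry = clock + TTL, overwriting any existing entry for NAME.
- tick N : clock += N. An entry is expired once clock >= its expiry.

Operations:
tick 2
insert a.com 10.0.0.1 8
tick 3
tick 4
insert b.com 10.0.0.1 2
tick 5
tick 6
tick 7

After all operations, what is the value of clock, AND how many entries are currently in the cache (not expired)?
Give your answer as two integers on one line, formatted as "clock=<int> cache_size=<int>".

Answer: clock=27 cache_size=0

Derivation:
Op 1: tick 2 -> clock=2.
Op 2: insert a.com -> 10.0.0.1 (expiry=2+8=10). clock=2
Op 3: tick 3 -> clock=5.
Op 4: tick 4 -> clock=9.
Op 5: insert b.com -> 10.0.0.1 (expiry=9+2=11). clock=9
Op 6: tick 5 -> clock=14. purged={a.com,b.com}
Op 7: tick 6 -> clock=20.
Op 8: tick 7 -> clock=27.
Final clock = 27
Final cache (unexpired): {} -> size=0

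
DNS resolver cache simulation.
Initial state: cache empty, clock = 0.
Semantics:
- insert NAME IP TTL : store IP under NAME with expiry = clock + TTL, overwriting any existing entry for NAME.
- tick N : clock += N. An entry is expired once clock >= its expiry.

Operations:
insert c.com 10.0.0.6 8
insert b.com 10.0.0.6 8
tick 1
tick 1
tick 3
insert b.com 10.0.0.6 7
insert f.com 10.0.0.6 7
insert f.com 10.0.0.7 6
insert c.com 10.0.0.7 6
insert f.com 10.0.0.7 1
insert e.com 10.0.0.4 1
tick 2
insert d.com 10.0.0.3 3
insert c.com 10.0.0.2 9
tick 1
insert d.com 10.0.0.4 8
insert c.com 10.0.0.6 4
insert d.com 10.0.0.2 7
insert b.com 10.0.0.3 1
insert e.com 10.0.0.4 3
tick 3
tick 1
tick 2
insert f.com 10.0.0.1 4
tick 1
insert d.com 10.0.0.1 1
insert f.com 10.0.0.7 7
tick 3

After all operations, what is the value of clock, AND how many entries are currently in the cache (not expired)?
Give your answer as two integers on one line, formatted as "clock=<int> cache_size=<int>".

Answer: clock=18 cache_size=1

Derivation:
Op 1: insert c.com -> 10.0.0.6 (expiry=0+8=8). clock=0
Op 2: insert b.com -> 10.0.0.6 (expiry=0+8=8). clock=0
Op 3: tick 1 -> clock=1.
Op 4: tick 1 -> clock=2.
Op 5: tick 3 -> clock=5.
Op 6: insert b.com -> 10.0.0.6 (expiry=5+7=12). clock=5
Op 7: insert f.com -> 10.0.0.6 (expiry=5+7=12). clock=5
Op 8: insert f.com -> 10.0.0.7 (expiry=5+6=11). clock=5
Op 9: insert c.com -> 10.0.0.7 (expiry=5+6=11). clock=5
Op 10: insert f.com -> 10.0.0.7 (expiry=5+1=6). clock=5
Op 11: insert e.com -> 10.0.0.4 (expiry=5+1=6). clock=5
Op 12: tick 2 -> clock=7. purged={e.com,f.com}
Op 13: insert d.com -> 10.0.0.3 (expiry=7+3=10). clock=7
Op 14: insert c.com -> 10.0.0.2 (expiry=7+9=16). clock=7
Op 15: tick 1 -> clock=8.
Op 16: insert d.com -> 10.0.0.4 (expiry=8+8=16). clock=8
Op 17: insert c.com -> 10.0.0.6 (expiry=8+4=12). clock=8
Op 18: insert d.com -> 10.0.0.2 (expiry=8+7=15). clock=8
Op 19: insert b.com -> 10.0.0.3 (expiry=8+1=9). clock=8
Op 20: insert e.com -> 10.0.0.4 (expiry=8+3=11). clock=8
Op 21: tick 3 -> clock=11. purged={b.com,e.com}
Op 22: tick 1 -> clock=12. purged={c.com}
Op 23: tick 2 -> clock=14.
Op 24: insert f.com -> 10.0.0.1 (expiry=14+4=18). clock=14
Op 25: tick 1 -> clock=15. purged={d.com}
Op 26: insert d.com -> 10.0.0.1 (expiry=15+1=16). clock=15
Op 27: insert f.com -> 10.0.0.7 (expiry=15+7=22). clock=15
Op 28: tick 3 -> clock=18. purged={d.com}
Final clock = 18
Final cache (unexpired): {f.com} -> size=1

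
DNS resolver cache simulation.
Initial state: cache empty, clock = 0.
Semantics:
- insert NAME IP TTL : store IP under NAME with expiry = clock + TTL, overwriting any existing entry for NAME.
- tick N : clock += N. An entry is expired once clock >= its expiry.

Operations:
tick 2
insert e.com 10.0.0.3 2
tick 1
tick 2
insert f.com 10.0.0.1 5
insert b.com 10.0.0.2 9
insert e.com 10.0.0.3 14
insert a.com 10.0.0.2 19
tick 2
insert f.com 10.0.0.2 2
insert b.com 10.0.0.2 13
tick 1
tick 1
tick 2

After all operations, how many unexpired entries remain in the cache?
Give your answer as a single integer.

Answer: 3

Derivation:
Op 1: tick 2 -> clock=2.
Op 2: insert e.com -> 10.0.0.3 (expiry=2+2=4). clock=2
Op 3: tick 1 -> clock=3.
Op 4: tick 2 -> clock=5. purged={e.com}
Op 5: insert f.com -> 10.0.0.1 (expiry=5+5=10). clock=5
Op 6: insert b.com -> 10.0.0.2 (expiry=5+9=14). clock=5
Op 7: insert e.com -> 10.0.0.3 (expiry=5+14=19). clock=5
Op 8: insert a.com -> 10.0.0.2 (expiry=5+19=24). clock=5
Op 9: tick 2 -> clock=7.
Op 10: insert f.com -> 10.0.0.2 (expiry=7+2=9). clock=7
Op 11: insert b.com -> 10.0.0.2 (expiry=7+13=20). clock=7
Op 12: tick 1 -> clock=8.
Op 13: tick 1 -> clock=9. purged={f.com}
Op 14: tick 2 -> clock=11.
Final cache (unexpired): {a.com,b.com,e.com} -> size=3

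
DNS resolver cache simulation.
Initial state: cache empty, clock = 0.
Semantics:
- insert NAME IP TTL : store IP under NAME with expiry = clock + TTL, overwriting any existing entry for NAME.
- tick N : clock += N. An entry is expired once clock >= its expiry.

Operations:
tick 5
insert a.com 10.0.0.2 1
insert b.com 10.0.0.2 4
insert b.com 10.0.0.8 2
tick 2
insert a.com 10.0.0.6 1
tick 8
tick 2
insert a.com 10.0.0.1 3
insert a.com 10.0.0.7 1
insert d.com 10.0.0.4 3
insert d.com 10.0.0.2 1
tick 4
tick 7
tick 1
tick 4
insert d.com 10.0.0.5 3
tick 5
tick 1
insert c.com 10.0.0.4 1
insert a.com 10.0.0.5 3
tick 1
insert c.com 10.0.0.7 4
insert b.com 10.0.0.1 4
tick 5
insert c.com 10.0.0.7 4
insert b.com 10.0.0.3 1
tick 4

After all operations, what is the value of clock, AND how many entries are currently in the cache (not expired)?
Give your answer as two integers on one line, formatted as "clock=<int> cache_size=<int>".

Answer: clock=49 cache_size=0

Derivation:
Op 1: tick 5 -> clock=5.
Op 2: insert a.com -> 10.0.0.2 (expiry=5+1=6). clock=5
Op 3: insert b.com -> 10.0.0.2 (expiry=5+4=9). clock=5
Op 4: insert b.com -> 10.0.0.8 (expiry=5+2=7). clock=5
Op 5: tick 2 -> clock=7. purged={a.com,b.com}
Op 6: insert a.com -> 10.0.0.6 (expiry=7+1=8). clock=7
Op 7: tick 8 -> clock=15. purged={a.com}
Op 8: tick 2 -> clock=17.
Op 9: insert a.com -> 10.0.0.1 (expiry=17+3=20). clock=17
Op 10: insert a.com -> 10.0.0.7 (expiry=17+1=18). clock=17
Op 11: insert d.com -> 10.0.0.4 (expiry=17+3=20). clock=17
Op 12: insert d.com -> 10.0.0.2 (expiry=17+1=18). clock=17
Op 13: tick 4 -> clock=21. purged={a.com,d.com}
Op 14: tick 7 -> clock=28.
Op 15: tick 1 -> clock=29.
Op 16: tick 4 -> clock=33.
Op 17: insert d.com -> 10.0.0.5 (expiry=33+3=36). clock=33
Op 18: tick 5 -> clock=38. purged={d.com}
Op 19: tick 1 -> clock=39.
Op 20: insert c.com -> 10.0.0.4 (expiry=39+1=40). clock=39
Op 21: insert a.com -> 10.0.0.5 (expiry=39+3=42). clock=39
Op 22: tick 1 -> clock=40. purged={c.com}
Op 23: insert c.com -> 10.0.0.7 (expiry=40+4=44). clock=40
Op 24: insert b.com -> 10.0.0.1 (expiry=40+4=44). clock=40
Op 25: tick 5 -> clock=45. purged={a.com,b.com,c.com}
Op 26: insert c.com -> 10.0.0.7 (expiry=45+4=49). clock=45
Op 27: insert b.com -> 10.0.0.3 (expiry=45+1=46). clock=45
Op 28: tick 4 -> clock=49. purged={b.com,c.com}
Final clock = 49
Final cache (unexpired): {} -> size=0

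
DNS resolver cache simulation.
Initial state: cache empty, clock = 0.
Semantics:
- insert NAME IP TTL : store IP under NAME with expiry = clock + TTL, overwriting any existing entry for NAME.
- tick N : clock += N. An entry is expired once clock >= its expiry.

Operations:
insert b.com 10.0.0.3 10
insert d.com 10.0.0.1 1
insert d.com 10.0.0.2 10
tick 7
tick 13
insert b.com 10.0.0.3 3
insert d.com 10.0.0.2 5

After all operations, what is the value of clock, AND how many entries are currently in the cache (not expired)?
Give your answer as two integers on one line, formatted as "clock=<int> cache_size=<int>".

Op 1: insert b.com -> 10.0.0.3 (expiry=0+10=10). clock=0
Op 2: insert d.com -> 10.0.0.1 (expiry=0+1=1). clock=0
Op 3: insert d.com -> 10.0.0.2 (expiry=0+10=10). clock=0
Op 4: tick 7 -> clock=7.
Op 5: tick 13 -> clock=20. purged={b.com,d.com}
Op 6: insert b.com -> 10.0.0.3 (expiry=20+3=23). clock=20
Op 7: insert d.com -> 10.0.0.2 (expiry=20+5=25). clock=20
Final clock = 20
Final cache (unexpired): {b.com,d.com} -> size=2

Answer: clock=20 cache_size=2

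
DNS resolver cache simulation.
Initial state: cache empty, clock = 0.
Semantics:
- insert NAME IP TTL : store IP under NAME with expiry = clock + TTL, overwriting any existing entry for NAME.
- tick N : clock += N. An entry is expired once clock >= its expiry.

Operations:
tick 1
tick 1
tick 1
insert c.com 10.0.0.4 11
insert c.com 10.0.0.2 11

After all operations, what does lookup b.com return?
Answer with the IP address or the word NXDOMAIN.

Op 1: tick 1 -> clock=1.
Op 2: tick 1 -> clock=2.
Op 3: tick 1 -> clock=3.
Op 4: insert c.com -> 10.0.0.4 (expiry=3+11=14). clock=3
Op 5: insert c.com -> 10.0.0.2 (expiry=3+11=14). clock=3
lookup b.com: not in cache (expired or never inserted)

Answer: NXDOMAIN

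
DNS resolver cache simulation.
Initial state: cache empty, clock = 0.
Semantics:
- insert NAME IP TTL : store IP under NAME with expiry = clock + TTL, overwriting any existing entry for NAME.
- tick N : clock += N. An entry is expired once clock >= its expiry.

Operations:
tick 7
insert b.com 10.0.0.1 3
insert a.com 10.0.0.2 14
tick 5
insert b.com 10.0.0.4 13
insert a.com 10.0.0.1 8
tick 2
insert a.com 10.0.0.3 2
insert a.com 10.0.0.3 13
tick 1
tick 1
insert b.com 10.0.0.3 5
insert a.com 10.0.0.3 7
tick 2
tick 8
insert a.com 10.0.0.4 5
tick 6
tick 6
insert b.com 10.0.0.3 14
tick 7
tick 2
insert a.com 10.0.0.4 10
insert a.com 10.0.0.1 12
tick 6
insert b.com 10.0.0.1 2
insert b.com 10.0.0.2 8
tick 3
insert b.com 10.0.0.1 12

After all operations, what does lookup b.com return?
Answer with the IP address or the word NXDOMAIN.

Answer: 10.0.0.1

Derivation:
Op 1: tick 7 -> clock=7.
Op 2: insert b.com -> 10.0.0.1 (expiry=7+3=10). clock=7
Op 3: insert a.com -> 10.0.0.2 (expiry=7+14=21). clock=7
Op 4: tick 5 -> clock=12. purged={b.com}
Op 5: insert b.com -> 10.0.0.4 (expiry=12+13=25). clock=12
Op 6: insert a.com -> 10.0.0.1 (expiry=12+8=20). clock=12
Op 7: tick 2 -> clock=14.
Op 8: insert a.com -> 10.0.0.3 (expiry=14+2=16). clock=14
Op 9: insert a.com -> 10.0.0.3 (expiry=14+13=27). clock=14
Op 10: tick 1 -> clock=15.
Op 11: tick 1 -> clock=16.
Op 12: insert b.com -> 10.0.0.3 (expiry=16+5=21). clock=16
Op 13: insert a.com -> 10.0.0.3 (expiry=16+7=23). clock=16
Op 14: tick 2 -> clock=18.
Op 15: tick 8 -> clock=26. purged={a.com,b.com}
Op 16: insert a.com -> 10.0.0.4 (expiry=26+5=31). clock=26
Op 17: tick 6 -> clock=32. purged={a.com}
Op 18: tick 6 -> clock=38.
Op 19: insert b.com -> 10.0.0.3 (expiry=38+14=52). clock=38
Op 20: tick 7 -> clock=45.
Op 21: tick 2 -> clock=47.
Op 22: insert a.com -> 10.0.0.4 (expiry=47+10=57). clock=47
Op 23: insert a.com -> 10.0.0.1 (expiry=47+12=59). clock=47
Op 24: tick 6 -> clock=53. purged={b.com}
Op 25: insert b.com -> 10.0.0.1 (expiry=53+2=55). clock=53
Op 26: insert b.com -> 10.0.0.2 (expiry=53+8=61). clock=53
Op 27: tick 3 -> clock=56.
Op 28: insert b.com -> 10.0.0.1 (expiry=56+12=68). clock=56
lookup b.com: present, ip=10.0.0.1 expiry=68 > clock=56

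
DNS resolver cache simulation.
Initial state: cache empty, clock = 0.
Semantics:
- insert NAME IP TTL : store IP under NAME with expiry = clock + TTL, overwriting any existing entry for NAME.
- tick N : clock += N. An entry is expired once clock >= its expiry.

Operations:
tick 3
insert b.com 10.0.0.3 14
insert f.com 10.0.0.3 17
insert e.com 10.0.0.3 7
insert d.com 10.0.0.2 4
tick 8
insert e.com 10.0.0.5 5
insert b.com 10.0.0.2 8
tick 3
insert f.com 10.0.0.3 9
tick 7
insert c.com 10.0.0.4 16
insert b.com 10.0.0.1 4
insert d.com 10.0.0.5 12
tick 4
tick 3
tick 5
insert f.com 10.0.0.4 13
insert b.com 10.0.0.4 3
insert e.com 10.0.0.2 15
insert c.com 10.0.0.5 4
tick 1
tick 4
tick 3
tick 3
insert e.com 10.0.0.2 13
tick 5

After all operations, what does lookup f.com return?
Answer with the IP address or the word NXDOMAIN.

Op 1: tick 3 -> clock=3.
Op 2: insert b.com -> 10.0.0.3 (expiry=3+14=17). clock=3
Op 3: insert f.com -> 10.0.0.3 (expiry=3+17=20). clock=3
Op 4: insert e.com -> 10.0.0.3 (expiry=3+7=10). clock=3
Op 5: insert d.com -> 10.0.0.2 (expiry=3+4=7). clock=3
Op 6: tick 8 -> clock=11. purged={d.com,e.com}
Op 7: insert e.com -> 10.0.0.5 (expiry=11+5=16). clock=11
Op 8: insert b.com -> 10.0.0.2 (expiry=11+8=19). clock=11
Op 9: tick 3 -> clock=14.
Op 10: insert f.com -> 10.0.0.3 (expiry=14+9=23). clock=14
Op 11: tick 7 -> clock=21. purged={b.com,e.com}
Op 12: insert c.com -> 10.0.0.4 (expiry=21+16=37). clock=21
Op 13: insert b.com -> 10.0.0.1 (expiry=21+4=25). clock=21
Op 14: insert d.com -> 10.0.0.5 (expiry=21+12=33). clock=21
Op 15: tick 4 -> clock=25. purged={b.com,f.com}
Op 16: tick 3 -> clock=28.
Op 17: tick 5 -> clock=33. purged={d.com}
Op 18: insert f.com -> 10.0.0.4 (expiry=33+13=46). clock=33
Op 19: insert b.com -> 10.0.0.4 (expiry=33+3=36). clock=33
Op 20: insert e.com -> 10.0.0.2 (expiry=33+15=48). clock=33
Op 21: insert c.com -> 10.0.0.5 (expiry=33+4=37). clock=33
Op 22: tick 1 -> clock=34.
Op 23: tick 4 -> clock=38. purged={b.com,c.com}
Op 24: tick 3 -> clock=41.
Op 25: tick 3 -> clock=44.
Op 26: insert e.com -> 10.0.0.2 (expiry=44+13=57). clock=44
Op 27: tick 5 -> clock=49. purged={f.com}
lookup f.com: not in cache (expired or never inserted)

Answer: NXDOMAIN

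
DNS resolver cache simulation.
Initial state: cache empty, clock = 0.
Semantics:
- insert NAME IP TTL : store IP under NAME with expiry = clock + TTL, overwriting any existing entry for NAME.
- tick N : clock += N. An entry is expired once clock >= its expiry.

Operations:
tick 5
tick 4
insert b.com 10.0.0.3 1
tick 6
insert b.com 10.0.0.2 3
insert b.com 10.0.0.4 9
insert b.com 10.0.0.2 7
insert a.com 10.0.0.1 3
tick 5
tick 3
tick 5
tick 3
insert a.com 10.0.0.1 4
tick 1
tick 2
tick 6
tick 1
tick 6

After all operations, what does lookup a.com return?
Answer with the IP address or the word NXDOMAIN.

Answer: NXDOMAIN

Derivation:
Op 1: tick 5 -> clock=5.
Op 2: tick 4 -> clock=9.
Op 3: insert b.com -> 10.0.0.3 (expiry=9+1=10). clock=9
Op 4: tick 6 -> clock=15. purged={b.com}
Op 5: insert b.com -> 10.0.0.2 (expiry=15+3=18). clock=15
Op 6: insert b.com -> 10.0.0.4 (expiry=15+9=24). clock=15
Op 7: insert b.com -> 10.0.0.2 (expiry=15+7=22). clock=15
Op 8: insert a.com -> 10.0.0.1 (expiry=15+3=18). clock=15
Op 9: tick 5 -> clock=20. purged={a.com}
Op 10: tick 3 -> clock=23. purged={b.com}
Op 11: tick 5 -> clock=28.
Op 12: tick 3 -> clock=31.
Op 13: insert a.com -> 10.0.0.1 (expiry=31+4=35). clock=31
Op 14: tick 1 -> clock=32.
Op 15: tick 2 -> clock=34.
Op 16: tick 6 -> clock=40. purged={a.com}
Op 17: tick 1 -> clock=41.
Op 18: tick 6 -> clock=47.
lookup a.com: not in cache (expired or never inserted)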